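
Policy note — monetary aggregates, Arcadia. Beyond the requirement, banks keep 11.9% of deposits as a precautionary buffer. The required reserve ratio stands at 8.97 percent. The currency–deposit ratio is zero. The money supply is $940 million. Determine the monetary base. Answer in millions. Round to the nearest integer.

The money multiplier is m = 1 / (rr + e) = 1 / (0.0897 + 0.119) ≈ 4.7916.
MB = M / m = 940 / 4.7916 ≈ 196.1766 million.

$196 million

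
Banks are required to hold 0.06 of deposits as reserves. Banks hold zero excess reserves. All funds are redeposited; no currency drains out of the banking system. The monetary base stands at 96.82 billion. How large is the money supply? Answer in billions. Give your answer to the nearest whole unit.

With no currency drain or excess reserves, the money multiplier is m = 1/rr = 1/0.06 ≈ 16.6667.
Money supply M = m × MB = 16.6667 × 96.82 ≈ 1613.6699 billion.

1614 billion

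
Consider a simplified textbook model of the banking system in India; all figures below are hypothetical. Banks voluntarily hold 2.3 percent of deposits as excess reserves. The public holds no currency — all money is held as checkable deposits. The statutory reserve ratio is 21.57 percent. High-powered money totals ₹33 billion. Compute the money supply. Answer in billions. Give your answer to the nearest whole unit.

₹138 billion

The money multiplier is m = 1 / (rr + e) = 1 / (0.2157 + 0.023) ≈ 4.1894.
So M = m × MB = 4.1894 × 33 = 138.2502 billion.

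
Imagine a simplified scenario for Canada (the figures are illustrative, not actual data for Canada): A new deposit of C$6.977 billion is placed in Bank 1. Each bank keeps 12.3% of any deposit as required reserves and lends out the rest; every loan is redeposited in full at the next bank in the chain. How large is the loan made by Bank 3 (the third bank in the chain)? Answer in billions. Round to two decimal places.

C$4.71 billion

Each bank lends a fraction (1 − rr) = 0.8770 of the deposit it receives, so Bank 3 receives 6.977·0.8770^2 and lends 6.977·0.8770^3 ≈ 4.7062 billion.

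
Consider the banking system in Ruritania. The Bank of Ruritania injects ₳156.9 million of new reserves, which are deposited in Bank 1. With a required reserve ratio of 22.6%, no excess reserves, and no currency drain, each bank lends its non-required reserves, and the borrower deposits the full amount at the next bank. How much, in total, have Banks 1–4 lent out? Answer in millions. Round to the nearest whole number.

₳344 million

Bank i lends (1 − rr)^i of the original deposit: Bank 1 lends 156.9·0.7740 = 121.4406, Bank 2 lends 156.9·0.7740² ≈ 93.9950, and so on.
Summing a geometric series: total = 156.9·[0.7740·(1 − 0.7740^4) / (1 − 0.7740)] ≈ 344.4979 million.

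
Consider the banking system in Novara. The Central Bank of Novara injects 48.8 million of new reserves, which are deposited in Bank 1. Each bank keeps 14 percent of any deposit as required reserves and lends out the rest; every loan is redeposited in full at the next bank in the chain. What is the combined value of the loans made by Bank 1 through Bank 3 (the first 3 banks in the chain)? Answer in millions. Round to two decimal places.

109.10 million

Bank i lends (1 − rr)^i of the original deposit: Bank 1 lends 48.8·0.8600 = 41.9680, Bank 2 lends 48.8·0.8600² ≈ 36.0925, and so on.
Summing a geometric series: total = 48.8·[0.8600·(1 − 0.8600^3) / (1 − 0.8600)] ≈ 109.1000 million.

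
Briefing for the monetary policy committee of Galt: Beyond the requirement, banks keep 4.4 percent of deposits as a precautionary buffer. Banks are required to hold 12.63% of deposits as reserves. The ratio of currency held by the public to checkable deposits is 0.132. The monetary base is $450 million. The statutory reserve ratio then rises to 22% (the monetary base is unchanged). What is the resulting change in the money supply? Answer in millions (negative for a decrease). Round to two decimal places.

-398.72 million

Initially m₁ = (1 + 0.132) / (0.1263 + 0.044 + 0.132) ≈ 3.744625, so M₁ = 3.744625 × 450 ≈ 1685.0812 million.
After the change m₂ = (1 + 0.132) / (0.22 + 0.044 + 0.132) ≈ 2.858586, so M₂ = 2.858586 × 450 = 1286.3637 million.
ΔM = M₂ − M₁ = 1286.3637 − 1685.0812 = -398.7175 million.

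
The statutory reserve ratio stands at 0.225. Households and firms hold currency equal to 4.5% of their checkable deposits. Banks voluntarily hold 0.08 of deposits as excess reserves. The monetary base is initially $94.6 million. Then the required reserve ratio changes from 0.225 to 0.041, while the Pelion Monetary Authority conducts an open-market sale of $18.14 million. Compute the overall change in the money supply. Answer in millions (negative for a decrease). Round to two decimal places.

$198.88 million

Before: m₁ = (1 + 0.045) / (0.225 + 0.08 + 0.045) ≈ 2.98571, MB₁ = 94.6, so M₁ = 2.98571 × 94.6 ≈ 282.4482 million.
After: m₂ = (1 + 0.045) / (0.041 + 0.08 + 0.045) ≈ 6.29518, MB₂ = 94.6 − 18.14 = 76.46, so M₂ = 6.29518 × 76.46 ≈ 481.3295 million.
ΔM = M₂ − M₁ = 481.3295 − 282.4482 = 198.8813 million.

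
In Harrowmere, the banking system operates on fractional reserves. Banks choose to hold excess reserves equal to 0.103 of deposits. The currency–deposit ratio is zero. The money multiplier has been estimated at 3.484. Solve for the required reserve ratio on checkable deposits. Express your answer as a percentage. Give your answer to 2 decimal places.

Using m = 3.484. Since m = (1 + c)/(c + rr + e), the denominator satisfies c + rr + e = (1 + c)/m = (1 + 0) / 3.484 ≈ 0.287026.
With c = 0 and e = 0.103, the required reserve ratio on checkable deposits is 0.287026 − 0 − 0.103 = 0.184026.

18.40%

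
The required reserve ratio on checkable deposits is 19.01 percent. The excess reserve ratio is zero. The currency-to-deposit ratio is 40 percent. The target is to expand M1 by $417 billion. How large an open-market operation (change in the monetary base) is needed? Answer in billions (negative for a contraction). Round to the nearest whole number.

$176 billion

The money multiplier is m = (1 + c) / (rr + c) = (1 + 0.4) / (0.1901 + 0.4) ≈ 2.3725.
ΔMB = ΔM / m = (+417) / 2.3725 ≈ 175.764 billion.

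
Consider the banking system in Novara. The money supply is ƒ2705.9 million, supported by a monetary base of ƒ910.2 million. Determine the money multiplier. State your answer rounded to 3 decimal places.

The money multiplier is m = M / MB = 2705.9 / 910.2 ≈ 2.97286.

2.973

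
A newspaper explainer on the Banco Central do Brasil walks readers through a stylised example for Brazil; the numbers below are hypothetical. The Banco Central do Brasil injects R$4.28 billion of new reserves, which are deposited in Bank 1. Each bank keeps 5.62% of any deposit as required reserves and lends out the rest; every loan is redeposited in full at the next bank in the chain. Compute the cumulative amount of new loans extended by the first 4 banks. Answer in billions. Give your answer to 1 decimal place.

R$14.8 billion

Bank i lends (1 − rr)^i of the original deposit: Bank 1 lends 4.28·0.9438 ≈ 4.0395, Bank 2 lends 4.28·0.9438² ≈ 3.8124, and so on.
Summing a geometric series: total = 4.28·[0.9438·(1 − 0.9438^4) / (1 − 0.9438)] ≈ 14.8461 billion.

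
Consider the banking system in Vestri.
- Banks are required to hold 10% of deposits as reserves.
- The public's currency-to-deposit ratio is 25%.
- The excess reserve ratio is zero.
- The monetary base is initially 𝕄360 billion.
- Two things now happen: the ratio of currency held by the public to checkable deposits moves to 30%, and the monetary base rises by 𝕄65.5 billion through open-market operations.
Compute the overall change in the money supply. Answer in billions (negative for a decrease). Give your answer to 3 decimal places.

𝕄97.161 billion

Before: m₁ = (1 + 0.25) / (0.1 + 0.25) ≈ 3.5714286, MB₁ = 360, so M₁ = 3.5714286 × 360 ≈ 1285.7143 billion.
After: m₂ = (1 + 0.3) / (0.1 + 0.3) = 3.25, MB₂ = 360 + 65.5 = 425.5, so M₂ = 3.25 × 425.5 = 1382.875 billion.
ΔM = M₂ − M₁ = 1382.875 − 1285.7143 = 97.1607 billion.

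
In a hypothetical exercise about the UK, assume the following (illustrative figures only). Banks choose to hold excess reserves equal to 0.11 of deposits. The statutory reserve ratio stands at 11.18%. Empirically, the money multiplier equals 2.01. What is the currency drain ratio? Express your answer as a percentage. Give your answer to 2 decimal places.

Using m = 2.01. From m = (1 + c)/(c + rr + e), rearranging gives 1 + c = m·(c + rr + e), so c·(1 − m) = m·(rr + e) − 1.
Hence c = [m·(rr + e) − 1]/(1 − m) = [2.01 × (0.1118 + 0.11) − 1] / (1 − 2.01) ≈ 0.548695.

54.87%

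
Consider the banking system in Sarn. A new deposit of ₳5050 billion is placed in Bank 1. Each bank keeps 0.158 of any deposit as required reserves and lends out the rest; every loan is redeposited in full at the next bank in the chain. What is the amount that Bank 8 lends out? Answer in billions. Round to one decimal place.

Each bank lends a fraction (1 − rr) = 0.8420 of the deposit it receives, so Bank 8 receives 5050·0.8420^7 and lends 5050·0.8420^8 ≈ 1275.8162 billion.

₳1275.8 billion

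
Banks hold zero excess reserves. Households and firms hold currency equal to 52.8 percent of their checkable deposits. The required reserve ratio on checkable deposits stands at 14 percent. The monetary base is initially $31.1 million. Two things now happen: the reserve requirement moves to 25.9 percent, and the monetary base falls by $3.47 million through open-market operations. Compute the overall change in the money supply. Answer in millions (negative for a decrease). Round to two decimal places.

Before: m₁ = (1 + 0.528) / (0.14 + 0.528) ≈ 2.28743, MB₁ = 31.1, so M₁ = 2.28743 × 31.1 ≈ 71.1391 million.
After: m₂ = (1 + 0.528) / (0.259 + 0.528) ≈ 1.94155, MB₂ = 31.1 − 3.47 = 27.63, so M₂ = 1.94155 × 27.63 ≈ 53.645 million.
ΔM = M₂ − M₁ = 53.645 − 71.1391 = -17.4941 million.

-17.49 million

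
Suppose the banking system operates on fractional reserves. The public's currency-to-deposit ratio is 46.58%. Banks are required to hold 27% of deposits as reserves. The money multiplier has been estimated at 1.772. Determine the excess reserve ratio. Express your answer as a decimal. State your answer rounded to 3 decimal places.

0.091

Using m = 1.772. Since m = (1 + c)/(c + rr + e), the denominator satisfies c + rr + e = (1 + c)/m = (1 + 0.4658) / 1.772 ≈ 0.827201.
With c = 0.4658 and rr = 0.27, the excess reserve ratio is 0.827201 − 0.4658 − 0.27 = 0.091401.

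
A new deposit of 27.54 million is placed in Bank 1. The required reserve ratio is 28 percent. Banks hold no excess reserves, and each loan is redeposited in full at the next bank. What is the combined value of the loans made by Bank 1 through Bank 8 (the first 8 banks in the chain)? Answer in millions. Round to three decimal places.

Bank i lends (1 − rr)^i of the original deposit: Bank 1 lends 27.54·0.7200 = 19.8288, Bank 2 lends 27.54·0.7200² ≈ 14.2767, and so on.
Summing a geometric series: total = 27.54·[0.7200·(1 − 0.7200^8) / (1 − 0.7200)] ≈ 65.7027 million.

65.703 million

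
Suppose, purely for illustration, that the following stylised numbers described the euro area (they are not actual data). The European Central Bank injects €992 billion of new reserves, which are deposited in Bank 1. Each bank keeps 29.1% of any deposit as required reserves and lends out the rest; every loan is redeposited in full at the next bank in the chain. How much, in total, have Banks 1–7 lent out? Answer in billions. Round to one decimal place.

€2199.3 billion

Bank i lends (1 − rr)^i of the original deposit: Bank 1 lends 992·0.7090 = 703.3280, Bank 2 lends 992·0.7090² ≈ 498.6596, and so on.
Summing a geometric series: total = 992·[0.7090·(1 − 0.7090^7) / (1 − 0.7090)] ≈ 2199.2697 billion.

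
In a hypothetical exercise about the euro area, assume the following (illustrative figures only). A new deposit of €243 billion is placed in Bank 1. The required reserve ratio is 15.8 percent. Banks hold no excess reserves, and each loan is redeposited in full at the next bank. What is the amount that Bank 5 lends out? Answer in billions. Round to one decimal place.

€102.8 billion

Each bank lends a fraction (1 − rr) = 0.8420 of the deposit it receives, so Bank 5 receives 243·0.8420^4 and lends 243·0.8420^5 ≈ 102.8411 billion.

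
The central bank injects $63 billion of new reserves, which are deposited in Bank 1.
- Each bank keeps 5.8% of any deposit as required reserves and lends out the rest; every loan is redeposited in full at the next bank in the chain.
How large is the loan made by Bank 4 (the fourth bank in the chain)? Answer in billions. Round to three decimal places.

$49.607 billion

Each bank lends a fraction (1 − rr) = 0.9420 of the deposit it receives, so Bank 4 receives 63·0.9420^3 and lends 63·0.9420^4 ≈ 49.6071 billion.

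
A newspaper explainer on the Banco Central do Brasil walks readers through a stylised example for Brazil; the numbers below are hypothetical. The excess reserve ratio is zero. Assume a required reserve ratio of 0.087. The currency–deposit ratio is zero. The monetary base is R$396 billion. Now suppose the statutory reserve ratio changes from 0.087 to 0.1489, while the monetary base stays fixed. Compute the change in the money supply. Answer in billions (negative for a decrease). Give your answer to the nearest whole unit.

-1892 billion

Initially m₁ = 1 / (0.087) ≈ 11.4943, so M₁ = 11.4943 × 396 = 4551.7428 billion.
After the change m₂ = 1 / (0.1489) ≈ 6.7159, so M₂ = 6.7159 × 396 = 2659.4964 billion.
ΔM = M₂ − M₁ = 2659.4964 − 4551.7428 = -1892.2464 billion.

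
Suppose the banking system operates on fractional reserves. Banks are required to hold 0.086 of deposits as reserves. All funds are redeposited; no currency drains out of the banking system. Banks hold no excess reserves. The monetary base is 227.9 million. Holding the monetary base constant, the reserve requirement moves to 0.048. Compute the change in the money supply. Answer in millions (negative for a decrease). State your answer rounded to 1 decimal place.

2097.9 million

Initially m₁ = 1 / (0.086) ≈ 11.62791, so M₁ = 11.62791 × 227.9 ≈ 2650.0007 million.
After the change m₂ = 1 / (0.048) ≈ 20.83333, so M₂ = 20.83333 × 227.9 ≈ 4747.9159 million.
ΔM = M₂ − M₁ = 4747.9159 − 2650.0007 = 2097.9152 million.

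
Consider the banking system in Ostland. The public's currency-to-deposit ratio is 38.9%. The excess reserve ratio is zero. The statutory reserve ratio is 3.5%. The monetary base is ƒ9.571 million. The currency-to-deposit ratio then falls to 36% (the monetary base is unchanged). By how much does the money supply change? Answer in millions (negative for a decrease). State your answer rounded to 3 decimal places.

ƒ1.599 million

Initially m₁ = (1 + 0.389) / (0.035 + 0.389) ≈ 3.27594, so M₁ = 3.27594 × 9.571 ≈ 31.354 million.
After the change m₂ = (1 + 0.36) / (0.035 + 0.36) ≈ 3.44304, so M₂ = 3.44304 × 9.571 ≈ 32.9533 million.
ΔM = M₂ − M₁ = 32.9533 − 31.354 = 1.5993 million.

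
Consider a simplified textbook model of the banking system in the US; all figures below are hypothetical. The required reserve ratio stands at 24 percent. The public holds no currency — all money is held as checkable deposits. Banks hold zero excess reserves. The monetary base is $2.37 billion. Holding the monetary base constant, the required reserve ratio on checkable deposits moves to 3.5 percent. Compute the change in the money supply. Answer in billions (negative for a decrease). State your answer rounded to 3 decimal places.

$57.839 billion

Initially m₁ = 1 / (0.24) ≈ 4.16667, so M₁ = 4.16667 × 2.37 ≈ 9.875 billion.
After the change m₂ = 1 / (0.035) ≈ 28.57143, so M₂ = 28.57143 × 2.37 ≈ 67.7143 billion.
ΔM = M₂ − M₁ = 67.7143 − 9.875 = 57.8393 billion.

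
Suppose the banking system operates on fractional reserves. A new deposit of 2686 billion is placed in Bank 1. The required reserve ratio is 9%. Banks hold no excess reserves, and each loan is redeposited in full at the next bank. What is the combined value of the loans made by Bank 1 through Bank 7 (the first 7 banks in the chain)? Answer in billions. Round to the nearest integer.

Bank i lends (1 − rr)^i of the original deposit: Bank 1 lends 2686·0.9100 = 2444.2600, Bank 2 lends 2686·0.9100² = 2224.2766, and so on.
Summing a geometric series: total = 2686·[0.9100·(1 − 0.9100^7) / (1 − 0.9100)] ≈ 13124.0190 billion.

13124 billion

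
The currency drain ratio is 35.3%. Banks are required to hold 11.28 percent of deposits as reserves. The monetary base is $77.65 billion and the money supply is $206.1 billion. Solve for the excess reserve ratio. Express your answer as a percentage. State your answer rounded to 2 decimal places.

4.40%

Using m = M/MB = 206.1/77.65 ≈ 2.654218. Since m = (1 + c)/(c + rr + e), the denominator satisfies c + rr + e = (1 + c)/m = (1 + 0.353) / 2.654218 ≈ 0.509755.
With c = 0.353 and rr = 0.1128, the excess reserve ratio is 0.509755 − 0.353 − 0.1128 = 0.043955.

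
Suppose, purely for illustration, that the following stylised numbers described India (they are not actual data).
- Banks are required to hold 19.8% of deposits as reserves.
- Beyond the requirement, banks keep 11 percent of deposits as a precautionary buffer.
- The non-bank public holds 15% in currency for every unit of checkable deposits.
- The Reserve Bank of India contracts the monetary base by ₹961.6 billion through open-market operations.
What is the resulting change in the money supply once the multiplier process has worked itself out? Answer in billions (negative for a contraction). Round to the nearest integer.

The money multiplier is m = (1 + c) / (rr + e + c) = (1 + 0.15) / (0.198 + 0.11 + 0.15) ≈ 2.5109.
The sale removes 961.6 billion of base, so ΔM = m × ΔMB = 2.5109 × (−961.6) ≈ -2414.4814 billion.

-2414 billion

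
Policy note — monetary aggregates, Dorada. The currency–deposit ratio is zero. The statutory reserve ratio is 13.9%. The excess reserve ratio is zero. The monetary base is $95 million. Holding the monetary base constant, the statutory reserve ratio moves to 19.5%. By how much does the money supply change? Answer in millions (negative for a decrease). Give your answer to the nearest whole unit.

Initially m₁ = 1 / (0.139) ≈ 7.1942, so M₁ = 7.1942 × 95 = 683.449 million.
After the change m₂ = 1 / (0.195) ≈ 5.1282, so M₂ = 5.1282 × 95 = 487.179 million.
ΔM = M₂ − M₁ = 487.179 − 683.449 = -196.27 million.

-196 million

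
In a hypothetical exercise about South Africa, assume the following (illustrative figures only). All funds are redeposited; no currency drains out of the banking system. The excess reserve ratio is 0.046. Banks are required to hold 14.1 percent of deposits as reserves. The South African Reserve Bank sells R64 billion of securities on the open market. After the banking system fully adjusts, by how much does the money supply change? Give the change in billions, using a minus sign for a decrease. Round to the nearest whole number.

-342 billion

The money multiplier is m = 1 / (rr + e) = 1 / (0.141 + 0.046) ≈ 5.3476.
The sale removes 64 billion of base, so ΔM = m × ΔMB = 5.3476 × (−64) = -342.2464 billion.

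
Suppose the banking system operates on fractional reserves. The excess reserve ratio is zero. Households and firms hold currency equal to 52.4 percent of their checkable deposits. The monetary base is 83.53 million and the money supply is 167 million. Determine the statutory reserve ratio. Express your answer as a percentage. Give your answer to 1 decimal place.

23.8%

Using m = M/MB = 167/83.53 ≈ 1.999282. Since m = (1 + c)/(c + rr + e), the denominator satisfies c + rr + e = (1 + c)/m = (1 + 0.524) / 1.999282 ≈ 0.762274.
With c = 0.524 and e = 0, the statutory reserve ratio is 0.762274 − 0.524 − 0 = 0.238274.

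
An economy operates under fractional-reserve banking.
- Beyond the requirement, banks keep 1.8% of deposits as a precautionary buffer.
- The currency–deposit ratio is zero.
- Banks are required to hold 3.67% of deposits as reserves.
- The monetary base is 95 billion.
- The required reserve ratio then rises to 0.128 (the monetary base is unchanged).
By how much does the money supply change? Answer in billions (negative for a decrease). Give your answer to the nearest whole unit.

Initially m₁ = 1 / (0.0367 + 0.018) ≈ 18.2815, so M₁ = 18.2815 × 95 = 1736.7425 billion.
After the change m₂ = 1 / (0.128 + 0.018) ≈ 6.8493, so M₂ = 6.8493 × 95 = 650.6835 billion.
ΔM = M₂ − M₁ = 650.6835 − 1736.7425 = -1086.059 billion.

-1086 billion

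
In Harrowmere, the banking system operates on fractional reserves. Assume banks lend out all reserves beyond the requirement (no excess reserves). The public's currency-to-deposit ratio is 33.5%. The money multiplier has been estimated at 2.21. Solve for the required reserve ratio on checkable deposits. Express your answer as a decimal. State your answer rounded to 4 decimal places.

Using m = 2.21. Since m = (1 + c)/(c + rr + e), the denominator satisfies c + rr + e = (1 + c)/m = (1 + 0.335) / 2.21 ≈ 0.604072.
With c = 0.335 and e = 0, the required reserve ratio on checkable deposits is 0.604072 − 0.335 − 0 = 0.269072.

0.2691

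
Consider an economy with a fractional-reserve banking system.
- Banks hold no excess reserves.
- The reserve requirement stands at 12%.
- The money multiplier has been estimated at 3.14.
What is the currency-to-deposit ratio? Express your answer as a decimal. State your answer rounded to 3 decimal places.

0.291

Using m = 3.14. From m = (1 + c)/(c + rr + e), rearranging gives 1 + c = m·(c + rr + e), so c·(1 − m) = m·(rr + e) − 1.
Hence c = [m·(rr + e) − 1]/(1 − m) = [3.14 × (0.12 + 0) − 1] / (1 − 3.14) ≈ 0.291215.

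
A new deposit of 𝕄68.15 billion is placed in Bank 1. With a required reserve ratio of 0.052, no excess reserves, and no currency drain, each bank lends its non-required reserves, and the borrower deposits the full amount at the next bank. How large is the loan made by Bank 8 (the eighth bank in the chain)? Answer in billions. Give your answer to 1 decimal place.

Each bank lends a fraction (1 − rr) = 0.9480 of the deposit it receives, so Bank 8 receives 68.15·0.9480^7 and lends 68.15·0.9480^8 ≈ 44.4562 billion.

𝕄44.5 billion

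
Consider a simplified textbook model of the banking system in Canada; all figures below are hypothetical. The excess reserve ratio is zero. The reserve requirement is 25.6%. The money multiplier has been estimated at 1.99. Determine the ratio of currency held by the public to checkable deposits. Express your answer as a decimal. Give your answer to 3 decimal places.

Using m = 1.99. From m = (1 + c)/(c + rr + e), rearranging gives 1 + c = m·(c + rr + e), so c·(1 − m) = m·(rr + e) − 1.
Hence c = [m·(rr + e) − 1]/(1 − m) = [1.99 × (0.256 + 0) − 1] / (1 − 1.99) ≈ 0.495515.

0.496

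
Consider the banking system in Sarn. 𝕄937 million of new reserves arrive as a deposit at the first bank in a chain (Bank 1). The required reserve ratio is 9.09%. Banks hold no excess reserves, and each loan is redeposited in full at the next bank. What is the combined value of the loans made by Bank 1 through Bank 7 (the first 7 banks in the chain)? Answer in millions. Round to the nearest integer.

𝕄4562 million

Bank i lends (1 − rr)^i of the original deposit: Bank 1 lends 937·0.9091 = 851.8267, Bank 2 lends 937·0.9091² ≈ 774.3957, and so on.
Summing a geometric series: total = 937·[0.9091·(1 − 0.9091^7) / (1 − 0.9091)] ≈ 4561.8736 million.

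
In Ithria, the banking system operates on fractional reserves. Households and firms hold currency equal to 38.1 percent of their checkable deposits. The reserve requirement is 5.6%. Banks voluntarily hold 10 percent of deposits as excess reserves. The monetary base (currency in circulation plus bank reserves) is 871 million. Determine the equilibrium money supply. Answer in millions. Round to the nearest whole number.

The money multiplier is m = (1 + c) / (rr + e + c) = (1 + 0.381) / (0.056 + 0.1 + 0.381) ≈ 2.5717.
So M = m × MB = 2.5717 × 871 = 2239.9507 million.

2240 million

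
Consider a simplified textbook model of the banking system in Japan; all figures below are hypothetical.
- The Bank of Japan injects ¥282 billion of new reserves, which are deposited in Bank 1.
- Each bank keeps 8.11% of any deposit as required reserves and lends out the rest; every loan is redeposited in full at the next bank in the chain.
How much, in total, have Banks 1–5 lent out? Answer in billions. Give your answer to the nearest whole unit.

Bank i lends (1 − rr)^i of the original deposit: Bank 1 lends 282·0.9189 = 259.1298, Bank 2 lends 282·0.9189² ≈ 238.1144, and so on.
Summing a geometric series: total = 282·[0.9189·(1 − 0.9189^5) / (1 − 0.9189)] ≈ 1101.8583 billion.

¥1102 billion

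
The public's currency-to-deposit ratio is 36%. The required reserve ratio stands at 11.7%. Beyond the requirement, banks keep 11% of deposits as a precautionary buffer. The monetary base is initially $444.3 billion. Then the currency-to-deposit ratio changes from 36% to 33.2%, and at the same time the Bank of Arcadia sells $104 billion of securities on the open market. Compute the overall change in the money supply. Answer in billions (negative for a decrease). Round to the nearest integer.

-219 billion

Before: m₁ = (1 + 0.36) / (0.117 + 0.11 + 0.36) ≈ 2.3169, MB₁ = 444.3, so M₁ = 2.3169 × 444.3 ≈ 1029.3987 billion.
After: m₂ = (1 + 0.332) / (0.117 + 0.11 + 0.332) ≈ 2.3828, MB₂ = 444.3 − 104 = 340.3, so M₂ = 2.3828 × 340.3 ≈ 810.8668 billion.
ΔM = M₂ − M₁ = 810.8668 − 1029.3987 = -218.5319 billion.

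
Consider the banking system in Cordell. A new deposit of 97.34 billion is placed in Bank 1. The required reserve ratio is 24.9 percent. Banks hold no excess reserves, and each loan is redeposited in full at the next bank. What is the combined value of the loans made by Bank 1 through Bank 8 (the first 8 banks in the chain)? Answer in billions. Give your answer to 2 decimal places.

263.88 billion

Bank i lends (1 − rr)^i of the original deposit: Bank 1 lends 97.34·0.7510 ≈ 73.1023, Bank 2 lends 97.34·0.7510² ≈ 54.8999, and so on.
Summing a geometric series: total = 97.34·[0.7510·(1 − 0.7510^8) / (1 − 0.7510)] ≈ 263.8772 billion.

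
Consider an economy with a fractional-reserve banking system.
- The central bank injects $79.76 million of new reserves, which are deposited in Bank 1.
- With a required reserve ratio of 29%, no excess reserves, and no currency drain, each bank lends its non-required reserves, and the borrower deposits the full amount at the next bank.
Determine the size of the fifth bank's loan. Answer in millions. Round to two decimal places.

Each bank lends a fraction (1 − rr) = 0.7100 of the deposit it receives, so Bank 5 receives 79.76·0.7100^4 and lends 79.76·0.7100^5 ≈ 14.3905 million.

$14.39 million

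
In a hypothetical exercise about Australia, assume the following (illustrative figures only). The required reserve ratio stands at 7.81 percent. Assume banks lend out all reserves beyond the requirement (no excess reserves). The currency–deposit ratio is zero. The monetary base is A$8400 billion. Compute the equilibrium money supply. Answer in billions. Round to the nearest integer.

A$107554 billion

With no currency drain or excess reserves, the money multiplier is m = 1/rr = 1/0.0781 ≈ 12.80410.
Money supply M = m × MB = 12.80410 × 8400 = 107554.44 billion.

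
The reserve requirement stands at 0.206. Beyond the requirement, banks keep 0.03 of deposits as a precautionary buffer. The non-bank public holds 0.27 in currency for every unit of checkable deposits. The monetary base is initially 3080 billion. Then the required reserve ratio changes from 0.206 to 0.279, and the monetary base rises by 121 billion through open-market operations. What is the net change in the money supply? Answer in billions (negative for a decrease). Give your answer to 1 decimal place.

-709.2 billion

Before: m₁ = (1 + 0.27) / (0.206 + 0.03 + 0.27) ≈ 2.509881, MB₁ = 3080, so M₁ = 2.509881 × 3080 ≈ 7730.4335 billion.
After: m₂ = (1 + 0.27) / (0.279 + 0.03 + 0.27) ≈ 2.193437, MB₂ = 3080 + 121 = 3201, so M₂ = 2.193437 × 3201 ≈ 7021.1918 billion.
ΔM = M₂ − M₁ = 7021.1918 − 7730.4335 = -709.2417 billion.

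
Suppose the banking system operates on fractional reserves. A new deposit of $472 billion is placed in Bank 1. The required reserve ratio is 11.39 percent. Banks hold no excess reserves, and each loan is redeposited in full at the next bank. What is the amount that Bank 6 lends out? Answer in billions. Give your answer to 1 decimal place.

Each bank lends a fraction (1 − rr) = 0.8861 of the deposit it receives, so Bank 6 receives 472·0.8861^5 and lends 472·0.8861^6 ≈ 228.4749 billion.

$228.5 billion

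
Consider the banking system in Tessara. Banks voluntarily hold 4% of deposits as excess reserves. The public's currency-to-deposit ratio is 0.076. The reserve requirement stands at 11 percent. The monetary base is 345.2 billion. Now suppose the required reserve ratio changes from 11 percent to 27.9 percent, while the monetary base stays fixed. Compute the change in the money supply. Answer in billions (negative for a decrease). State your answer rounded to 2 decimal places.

Initially m₁ = (1 + 0.076) / (0.11 + 0.04 + 0.076) ≈ 4.761062, so M₁ = 4.761062 × 345.2 ≈ 1643.5186 billion.
After the change m₂ = (1 + 0.076) / (0.279 + 0.04 + 0.076) ≈ 2.724051, so M₂ = 2.724051 × 345.2 ≈ 940.3424 billion.
ΔM = M₂ − M₁ = 940.3424 − 1643.5186 = -703.1762 billion.

-703.18 billion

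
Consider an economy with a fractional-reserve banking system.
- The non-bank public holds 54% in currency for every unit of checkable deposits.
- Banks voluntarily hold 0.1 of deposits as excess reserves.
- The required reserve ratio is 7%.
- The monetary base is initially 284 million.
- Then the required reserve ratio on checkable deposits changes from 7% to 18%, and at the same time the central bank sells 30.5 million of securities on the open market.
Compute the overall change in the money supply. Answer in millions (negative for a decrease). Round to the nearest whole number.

Before: m₁ = (1 + 0.54) / (0.07 + 0.1 + 0.54) ≈ 2.1690, MB₁ = 284, so M₁ = 2.1690 × 284 = 615.996 million.
After: m₂ = (1 + 0.54) / (0.18 + 0.1 + 0.54) ≈ 1.8780, MB₂ = 284 − 30.5 = 253.5, so M₂ = 1.8780 × 253.5 = 476.073 million.
ΔM = M₂ − M₁ = 476.073 − 615.996 = -139.923 million.

-140 million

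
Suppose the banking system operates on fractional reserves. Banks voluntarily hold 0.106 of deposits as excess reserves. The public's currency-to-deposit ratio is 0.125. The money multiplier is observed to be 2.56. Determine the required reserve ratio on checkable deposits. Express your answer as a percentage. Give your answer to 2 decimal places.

20.85%

Using m = 2.56. Since m = (1 + c)/(c + rr + e), the denominator satisfies c + rr + e = (1 + c)/m = (1 + 0.125) / 2.56 ≈ 0.439453.
With c = 0.125 and e = 0.106, the required reserve ratio on checkable deposits is 0.439453 − 0.125 − 0.106 = 0.208453.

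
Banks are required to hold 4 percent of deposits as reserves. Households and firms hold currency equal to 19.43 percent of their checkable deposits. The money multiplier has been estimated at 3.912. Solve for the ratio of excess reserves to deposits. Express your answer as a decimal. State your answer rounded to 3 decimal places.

Using m = 3.912. Since m = (1 + c)/(c + rr + e), the denominator satisfies c + rr + e = (1 + c)/m = (1 + 0.1943) / 3.912 ≈ 0.305291.
With c = 0.1943 and rr = 0.04, the ratio of excess reserves to deposits is 0.305291 − 0.1943 − 0.04 = 0.070991.

0.071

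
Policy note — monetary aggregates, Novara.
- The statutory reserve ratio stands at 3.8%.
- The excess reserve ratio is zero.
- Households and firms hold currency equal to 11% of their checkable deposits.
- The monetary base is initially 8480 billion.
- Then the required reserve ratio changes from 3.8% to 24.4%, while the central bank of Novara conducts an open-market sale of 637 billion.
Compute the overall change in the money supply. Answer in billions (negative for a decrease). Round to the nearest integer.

Before: m₁ = (1 + 0.11) / (0.038 + 0.11) = 7.5, MB₁ = 8480, so M₁ = 7.5 × 8480 = 63600 billion.
After: m₂ = (1 + 0.11) / (0.244 + 0.11) ≈ 3.13559, MB₂ = 8480 − 637 = 7843, so M₂ = 3.13559 × 7843 ≈ 24592.4324 billion.
ΔM = M₂ − M₁ = 24592.4324 − 63600 = -39007.5676 billion.

-39008 billion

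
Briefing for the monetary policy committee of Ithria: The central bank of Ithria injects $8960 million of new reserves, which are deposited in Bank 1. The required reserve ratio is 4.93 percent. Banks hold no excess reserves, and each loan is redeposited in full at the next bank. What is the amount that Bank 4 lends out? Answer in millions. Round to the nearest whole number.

$7320 million

Each bank lends a fraction (1 − rr) = 0.9507 of the deposit it receives, so Bank 4 receives 8960·0.9507^3 and lends 8960·0.9507^4 ≈ 7319.5096 million.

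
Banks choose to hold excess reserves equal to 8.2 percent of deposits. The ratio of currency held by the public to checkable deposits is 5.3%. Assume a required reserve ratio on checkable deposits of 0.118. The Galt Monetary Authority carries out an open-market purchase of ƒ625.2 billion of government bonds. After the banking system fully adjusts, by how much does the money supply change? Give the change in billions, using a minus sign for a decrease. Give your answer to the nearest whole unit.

The money multiplier is m = (1 + c) / (rr + e + c) = (1 + 0.053) / (0.118 + 0.082 + 0.053) ≈ 4.1621.
The purchase adds 625.2 billion of base, so ΔM = m × ΔMB = 4.1621 × (+625.2) ≈ 2602.1449 billion.

ƒ2602 billion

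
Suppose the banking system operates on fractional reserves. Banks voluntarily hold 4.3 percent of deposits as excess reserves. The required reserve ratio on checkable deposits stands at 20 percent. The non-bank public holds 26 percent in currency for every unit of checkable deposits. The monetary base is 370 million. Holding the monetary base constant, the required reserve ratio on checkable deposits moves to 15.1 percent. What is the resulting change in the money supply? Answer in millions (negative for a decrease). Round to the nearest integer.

Initially m₁ = (1 + 0.26) / (0.2 + 0.043 + 0.26) ≈ 2.5050, so M₁ = 2.5050 × 370 = 926.85 million.
After the change m₂ = (1 + 0.26) / (0.151 + 0.043 + 0.26) ≈ 2.7753, so M₂ = 2.7753 × 370 = 1026.861 million.
ΔM = M₂ − M₁ = 1026.861 − 926.85 = 100.011 million.

100 million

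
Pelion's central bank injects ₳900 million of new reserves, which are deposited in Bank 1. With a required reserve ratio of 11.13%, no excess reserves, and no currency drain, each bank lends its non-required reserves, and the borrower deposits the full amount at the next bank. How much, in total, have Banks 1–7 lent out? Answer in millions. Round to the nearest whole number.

Bank i lends (1 − rr)^i of the original deposit: Bank 1 lends 900·0.8887 = 799.8300, Bank 2 lends 900·0.8887² ≈ 710.8089, and so on.
Summing a geometric series: total = 900·[0.8887·(1 − 0.8887^7) / (1 − 0.8887)] ≈ 4040.0355 million.

₳4040 million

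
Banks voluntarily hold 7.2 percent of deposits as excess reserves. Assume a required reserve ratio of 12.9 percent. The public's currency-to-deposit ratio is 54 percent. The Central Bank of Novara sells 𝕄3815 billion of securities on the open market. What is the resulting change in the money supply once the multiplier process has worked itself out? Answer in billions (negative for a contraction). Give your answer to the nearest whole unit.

-7929 billion

The money multiplier is m = (1 + c) / (rr + e + c) = (1 + 0.54) / (0.129 + 0.072 + 0.54) ≈ 2.07827.
The sale removes 3815 billion of base, so ΔM = m × ΔMB = 2.07827 × (−3815) ≈ -7928.6 billion.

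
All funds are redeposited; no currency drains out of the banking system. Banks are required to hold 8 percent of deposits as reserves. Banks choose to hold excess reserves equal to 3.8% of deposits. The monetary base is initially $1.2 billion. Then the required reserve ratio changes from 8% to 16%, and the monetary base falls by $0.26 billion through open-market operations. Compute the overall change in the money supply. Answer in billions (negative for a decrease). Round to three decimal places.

Before: m₁ = 1 / (0.08 + 0.038) ≈ 8.47458, MB₁ = 1.2, so M₁ = 8.47458 × 1.2 ≈ 10.1695 billion.
After: m₂ = 1 / (0.16 + 0.038) ≈ 5.05051, MB₂ = 1.2 − 0.26 = 0.94, so M₂ = 5.05051 × 0.94 ≈ 4.7475 billion.
ΔM = M₂ − M₁ = 4.7475 − 10.1695 = -5.422 billion.

-5.422 billion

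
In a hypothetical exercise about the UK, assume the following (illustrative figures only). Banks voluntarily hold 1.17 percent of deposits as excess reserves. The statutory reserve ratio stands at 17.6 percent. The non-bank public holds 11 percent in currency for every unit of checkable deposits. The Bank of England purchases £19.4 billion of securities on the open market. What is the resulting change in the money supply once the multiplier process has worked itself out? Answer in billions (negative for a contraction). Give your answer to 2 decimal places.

£72.33 billion

The money multiplier is m = (1 + c) / (rr + e + c) = (1 + 0.11) / (0.176 + 0.0117 + 0.11) ≈ 3.72859.
The purchase adds 19.4 billion of base, so ΔM = m × ΔMB = 3.72859 × (+19.4) ≈ 72.3346 billion.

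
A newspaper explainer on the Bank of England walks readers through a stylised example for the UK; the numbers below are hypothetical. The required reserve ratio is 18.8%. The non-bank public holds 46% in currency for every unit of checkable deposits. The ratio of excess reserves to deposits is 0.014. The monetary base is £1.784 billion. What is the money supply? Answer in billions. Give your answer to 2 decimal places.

The money multiplier is m = (1 + c) / (rr + e + c) = (1 + 0.46) / (0.188 + 0.014 + 0.46) ≈ 2.2054.
So M = m × MB = 2.2054 × 1.784 ≈ 3.9344 billion.

£3.93 billion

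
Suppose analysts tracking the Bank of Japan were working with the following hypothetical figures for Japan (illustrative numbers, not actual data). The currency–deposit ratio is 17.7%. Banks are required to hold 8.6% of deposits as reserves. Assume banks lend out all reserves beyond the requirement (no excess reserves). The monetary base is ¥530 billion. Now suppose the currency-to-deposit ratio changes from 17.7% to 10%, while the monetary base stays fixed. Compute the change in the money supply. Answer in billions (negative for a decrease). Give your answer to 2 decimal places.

Initially m₁ = (1 + 0.177) / (0.086 + 0.177) ≈ 4.475285, so M₁ = 4.475285 × 530 ≈ 2371.9011 billion.
After the change m₂ = (1 + 0.1) / (0.086 + 0.1) ≈ 5.913978, so M₂ = 5.913978 × 530 ≈ 3134.4083 billion.
ΔM = M₂ − M₁ = 3134.4083 − 2371.9011 = 762.5072 billion.

¥762.51 billion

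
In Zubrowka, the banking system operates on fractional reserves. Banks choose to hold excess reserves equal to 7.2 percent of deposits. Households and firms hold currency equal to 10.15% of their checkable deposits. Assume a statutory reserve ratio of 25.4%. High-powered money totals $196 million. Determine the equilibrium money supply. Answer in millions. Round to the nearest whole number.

$505 million

The money multiplier is m = (1 + c) / (rr + e + c) = (1 + 0.1015) / (0.254 + 0.072 + 0.1015) ≈ 2.5766.
So M = m × MB = 2.5766 × 196 = 505.0136 million.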